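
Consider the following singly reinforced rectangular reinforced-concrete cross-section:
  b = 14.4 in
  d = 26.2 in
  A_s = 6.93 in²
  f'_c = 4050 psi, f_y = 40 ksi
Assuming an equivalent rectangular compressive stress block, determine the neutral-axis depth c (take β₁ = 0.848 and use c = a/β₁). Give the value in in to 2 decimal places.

T = A_s f_y = 6.93 × 40 = 277.2 kips.
a = T/(0.85 f'_c b) = 277.2/(0.85 × 4.05 × 14.4) = 5.5919 in.
With β₁ = 0.848, c = a/β₁ = 5.5919/0.848 = 6.59 in.

c ≈ 6.59 in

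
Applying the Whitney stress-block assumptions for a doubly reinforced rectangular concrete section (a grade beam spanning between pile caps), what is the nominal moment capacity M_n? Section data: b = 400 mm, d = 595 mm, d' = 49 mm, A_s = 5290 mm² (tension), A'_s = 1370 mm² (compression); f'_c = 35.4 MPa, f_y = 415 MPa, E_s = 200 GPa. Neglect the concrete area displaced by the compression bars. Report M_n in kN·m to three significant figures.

Assume both tension and compression steel yield.
Net tension couple steel: A_s − A'_s = 3920 mm².
a = (A_s − A'_s) f_y / (0.85 f'_c b) = 1626800/(0.85 × 35.4 × 400) = 135.16 mm.
c = a/β₁ = 135.16/0.797 = 169.59 mm; ε'_s = 0.003(c − d')/c = 0.0021 ≥ f_y/E_s = 0.0021, so compression steel does yield.
M_n = (A_s − A'_s) f_y (d − a/2) + A'_s f_y (d − d') = [1626800 × (595 − 67.58) + 568550 × (595 − 49)] × 10⁻⁶ = 858.01 + 310.43 = 1168.44 kN·m.

M_n ≈ 1170 kN·m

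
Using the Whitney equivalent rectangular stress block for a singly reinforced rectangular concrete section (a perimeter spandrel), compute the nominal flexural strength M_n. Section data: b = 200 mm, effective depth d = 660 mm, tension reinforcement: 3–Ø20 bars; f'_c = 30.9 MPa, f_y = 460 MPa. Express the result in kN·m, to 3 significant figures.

A_s = 3 × 314 = 942 mm².
T = A_s f_y = 942 × 460 = 433320 N = 433.32 kN.
From C = T: a = T/(0.85 f'_c b) = 433320/(0.85 × 30.9 × 200) = 82.49 mm.
M_n = T(d − a/2) = 433.32 kN × (660 − 41.245) mm = 268.12 kN·m.

M_n ≈ 268 kN·m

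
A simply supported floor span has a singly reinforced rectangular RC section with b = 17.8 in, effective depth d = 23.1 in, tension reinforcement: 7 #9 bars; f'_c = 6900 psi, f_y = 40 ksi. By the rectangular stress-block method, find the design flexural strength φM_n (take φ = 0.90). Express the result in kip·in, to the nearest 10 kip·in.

φM_n ≈ 5480 kip·in

A_s = 7 × 1 = 7 in².
T = A_s f_y = 7 × 40 = 280 kips.
a = T/(0.85 f'_c b) = 280/(0.85 × 6.9 × 17.8) = 2.682 in.
M_n = T(d − a/2) = 280 × (23.1 − 1.341) = 6092.5 kip·in.
φM_n = 0.90 × 6092.5 = 5483.3 kip·in.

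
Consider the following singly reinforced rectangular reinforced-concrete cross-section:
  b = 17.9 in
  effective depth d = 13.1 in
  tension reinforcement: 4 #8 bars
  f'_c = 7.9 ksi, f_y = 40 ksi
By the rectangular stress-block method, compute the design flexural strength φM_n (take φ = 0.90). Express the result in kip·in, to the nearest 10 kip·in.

φM_n ≈ 1430 kip·in

A_s = 4 × 0.79 = 3.16 in².
T = A_s f_y = 3.16 × 40 = 126.4 kips.
a = T/(0.85 f'_c b) = 126.4/(0.85 × 7.9 × 17.9) = 1.052 in.
M_n = T(d − a/2) = 126.4 × (13.1 − 0.526) = 1589.4 kip·in.
φM_n = 0.90 × 1589.4 = 1430.5 kip·in.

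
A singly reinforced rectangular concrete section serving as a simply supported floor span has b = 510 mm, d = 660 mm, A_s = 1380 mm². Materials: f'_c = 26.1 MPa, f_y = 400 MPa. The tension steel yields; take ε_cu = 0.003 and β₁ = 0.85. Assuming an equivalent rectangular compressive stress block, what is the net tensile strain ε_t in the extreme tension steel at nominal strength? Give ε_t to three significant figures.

ε_t ≈ 0.0315

a = A_s f_y/(0.85 f'_c b) = 48.79 mm.
β₁ = 0.85, so c = a/β₁ = 48.79/0.85 = 57.40 mm.
From the linear strain diagram with ε_cu = 0.003: ε_t = 0.003 (d − c)/c = 0.003 × (660 − 57.40)/57.40 = 0.0315.
Since ε_t ≥ 0.005, the section is tension-controlled.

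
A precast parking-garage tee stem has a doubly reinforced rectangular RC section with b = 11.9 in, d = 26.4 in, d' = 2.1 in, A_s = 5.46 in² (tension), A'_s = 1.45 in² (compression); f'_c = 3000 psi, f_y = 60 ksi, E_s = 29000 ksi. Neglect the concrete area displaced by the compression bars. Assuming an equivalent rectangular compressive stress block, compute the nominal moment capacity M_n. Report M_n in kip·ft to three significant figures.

Assume both steels yield.
a = (A_s − A'_s) f_y/(0.85 f'_c b) = (5.46 − 1.45) × 60/(0.85 × 3 × 11.9) = 7.929 in.
c = a/β₁ = 7.929/0.85 = 9.328 in; ε'_s = 0.003(c − d')/c = 0.0023 ≥ ε_y = 0.0021, so the compression steel yields.
M_n = (A_s − A'_s) f_y (d − a/2) + A'_s f_y (d − d') = 240.6 × (26.4 − 3.9645) + 87 × (26.4 − 2.1) = 5398.0 + 2114.1 = 7512.1 kip·in = 7512.1/12 = 626.01 kip·ft.

M_n ≈ 626 kip·ft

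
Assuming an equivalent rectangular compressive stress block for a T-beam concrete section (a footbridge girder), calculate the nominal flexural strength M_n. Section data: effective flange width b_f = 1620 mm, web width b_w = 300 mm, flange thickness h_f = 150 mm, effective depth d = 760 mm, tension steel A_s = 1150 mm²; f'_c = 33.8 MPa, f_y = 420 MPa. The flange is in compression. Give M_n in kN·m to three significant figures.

Tension: T = A_s f_y = 1150 × 420 = 483000 N.
Try a within the flange: a = T/(0.85 f'_c b_f) = 483000/(0.85 × 33.8 × 1620) = 10.38 mm.
Since a = 10.38 ≤ h_f = 150 mm, the stress block lies entirely in the flange; analyse as a rectangular beam of width b_f.
M_n = T(d − a/2) = 483000 × (760 − 5.19) = 364.57 × 10⁶ N·mm.
M_n = 364.57 kN·m.

M_n ≈ 365 kN·m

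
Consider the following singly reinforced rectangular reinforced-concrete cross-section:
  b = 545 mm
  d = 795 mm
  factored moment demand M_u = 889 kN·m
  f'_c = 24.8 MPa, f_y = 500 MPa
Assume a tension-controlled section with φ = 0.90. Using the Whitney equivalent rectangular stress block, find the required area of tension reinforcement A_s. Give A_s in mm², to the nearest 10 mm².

M_n = M_u/φ = 889/0.90 = 987.778 kN·m.
With M_n = 0.85 f'_c a b (d − a/2), solve the quadratic for a:
a = d − √(d² − 2M_n/(0.85 f'_c b)) = 795 − √(795² − 2 × 987.778×10⁶/(0.85 × 24.8 × 545)) = 116.72 mm.
A_s = 0.85 f'_c a b / f_y = 0.85 × 24.8 × 116.72 × 545 / 500 = 2681.9 mm².

A_s ≈ 2680 mm²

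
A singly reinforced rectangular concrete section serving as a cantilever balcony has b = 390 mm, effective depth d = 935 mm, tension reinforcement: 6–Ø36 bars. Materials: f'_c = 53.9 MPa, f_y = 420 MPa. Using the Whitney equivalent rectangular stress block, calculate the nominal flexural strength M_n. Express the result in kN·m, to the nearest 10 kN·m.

M_n ≈ 2210 kN·m

A_s = 6 × 1018 = 6108 mm².
T = A_s f_y = 6108 × 420 = 2565360 N = 2565.36 kN.
From C = T: a = T/(0.85 f'_c b) = 2565360/(0.85 × 53.9 × 390) = 143.57 mm.
M_n = T(d − a/2) = 2565.36 kN × (935 − 71.785) mm = 2214.46 kN·m.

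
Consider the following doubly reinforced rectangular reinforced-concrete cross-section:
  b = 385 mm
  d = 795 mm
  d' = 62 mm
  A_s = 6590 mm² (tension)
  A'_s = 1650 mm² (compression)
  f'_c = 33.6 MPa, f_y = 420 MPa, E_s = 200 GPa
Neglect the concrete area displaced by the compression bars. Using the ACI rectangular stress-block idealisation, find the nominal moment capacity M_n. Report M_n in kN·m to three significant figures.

Assume both tension and compression steel yield.
Net tension couple steel: A_s − A'_s = 4940 mm².
a = (A_s − A'_s) f_y / (0.85 f'_c b) = 2074800/(0.85 × 33.6 × 385) = 188.69 mm.
c = a/β₁ = 188.69/0.81 = 232.95 mm; ε'_s = 0.003(c − d')/c = 0.0022 ≥ f_y/E_s = 0.0021, so compression steel does yield.
M_n = (A_s − A'_s) f_y (d − a/2) + A'_s f_y (d − d') = [2074800 × (795 − 94.345) + 693000 × (795 − 62)] × 10⁻⁶ = 1453.72 + 507.97 = 1961.69 kN·m.

M_n ≈ 1960 kN·m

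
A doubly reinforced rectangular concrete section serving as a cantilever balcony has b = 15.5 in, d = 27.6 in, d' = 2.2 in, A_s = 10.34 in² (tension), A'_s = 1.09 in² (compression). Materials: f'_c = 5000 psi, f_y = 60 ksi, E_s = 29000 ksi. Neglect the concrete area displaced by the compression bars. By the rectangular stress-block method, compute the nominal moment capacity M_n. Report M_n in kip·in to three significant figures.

M_n ≈ 14600 kip·in

Assume both steels yield.
a = (A_s − A'_s) f_y/(0.85 f'_c b) = (10.34 − 1.09) × 60/(0.85 × 5 × 15.5) = 8.425 in.
c = a/β₁ = 8.425/0.8 = 10.531 in; ε'_s = 0.003(c − d')/c = 0.0024 ≥ ε_y = 0.0021, so the compression steel yields.
M_n = (A_s − A'_s) f_y (d − a/2) + A'_s f_y (d − d') = 555 × (27.6 − 4.2125) + 65.4 × (27.6 − 2.2) = 12980.1 + 1661.2 = 14641.3 kip·in.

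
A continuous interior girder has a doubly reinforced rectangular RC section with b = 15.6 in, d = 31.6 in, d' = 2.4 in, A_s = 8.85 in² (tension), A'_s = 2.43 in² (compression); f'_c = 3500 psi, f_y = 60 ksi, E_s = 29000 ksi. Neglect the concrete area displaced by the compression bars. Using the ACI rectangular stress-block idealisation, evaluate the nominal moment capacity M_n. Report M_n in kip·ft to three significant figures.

M_n ≈ 1240 kip·ft

Assume both steels yield.
a = (A_s − A'_s) f_y/(0.85 f'_c b) = (8.85 − 2.43) × 60/(0.85 × 3.5 × 15.6) = 8.300 in.
c = a/β₁ = 8.300/0.85 = 9.765 in; ε'_s = 0.003(c − d')/c = 0.0023 ≥ ε_y = 0.0021, so the compression steel yields.
M_n = (A_s − A'_s) f_y (d − a/2) + A'_s f_y (d − d') = 385.2 × (31.6 − 4.15) + 145.8 × (31.6 − 2.4) = 10573.7 + 4257.4 = 14831.1 kip·in = 14831.1/12 = 1235.93 kip·ft.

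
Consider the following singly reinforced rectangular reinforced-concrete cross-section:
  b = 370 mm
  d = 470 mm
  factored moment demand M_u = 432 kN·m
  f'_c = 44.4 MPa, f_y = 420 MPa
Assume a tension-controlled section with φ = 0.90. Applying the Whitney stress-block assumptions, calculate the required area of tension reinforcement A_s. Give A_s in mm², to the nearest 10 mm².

A_s ≈ 2660 mm²

M_n = M_u/φ = 432/0.90 = 480 kN·m.
With M_n = 0.85 f'_c a b (d − a/2), solve the quadratic for a:
a = d − √(d² − 2M_n/(0.85 f'_c b)) = 470 − √(470² − 2 × 480×10⁶/(0.85 × 44.4 × 370)) = 79.93 mm.
A_s = 0.85 f'_c a b / f_y = 0.85 × 44.4 × 79.93 × 370 / 420 = 2657.4 mm².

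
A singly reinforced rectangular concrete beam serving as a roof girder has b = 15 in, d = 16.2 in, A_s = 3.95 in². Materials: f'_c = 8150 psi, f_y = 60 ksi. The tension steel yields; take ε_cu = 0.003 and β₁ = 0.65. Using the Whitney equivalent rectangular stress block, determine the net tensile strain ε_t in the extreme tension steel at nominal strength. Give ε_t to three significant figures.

a = A_s f_y/(0.85 f'_c b) = 2.281 in.
β₁ = 0.65, so c = a/β₁ = 2.281/0.65 = 3.509 in.
From the linear strain diagram with ε_cu = 0.003: ε_t = 0.003 (d − c)/c = 0.003 × (16.2 − 3.509)/3.509 = 0.0109.
Since ε_t ≥ 0.005, the section is tension-controlled.

ε_t ≈ 0.0109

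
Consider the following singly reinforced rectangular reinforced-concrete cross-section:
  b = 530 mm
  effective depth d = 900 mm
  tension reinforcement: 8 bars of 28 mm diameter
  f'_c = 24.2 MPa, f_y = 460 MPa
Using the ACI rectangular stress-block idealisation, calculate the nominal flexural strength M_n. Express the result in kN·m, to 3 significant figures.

A_s = 8 × 616 = 4928 mm².
T = A_s f_y = 4928 × 460 = 2266880 N = 2266.88 kN.
From C = T: a = T/(0.85 f'_c b) = 2266880/(0.85 × 24.2 × 530) = 207.93 mm.
M_n = T(d − a/2) = 2266.88 kN × (900 − 103.965) mm = 1804.52 kN·m.

M_n ≈ 1800 kN·m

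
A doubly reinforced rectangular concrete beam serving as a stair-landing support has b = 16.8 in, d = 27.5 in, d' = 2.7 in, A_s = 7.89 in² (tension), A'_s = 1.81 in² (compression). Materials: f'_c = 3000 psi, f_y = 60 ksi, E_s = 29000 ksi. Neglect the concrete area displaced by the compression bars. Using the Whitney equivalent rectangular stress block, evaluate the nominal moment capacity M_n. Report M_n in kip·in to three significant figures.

Assume both steels yield.
a = (A_s − A'_s) f_y/(0.85 f'_c b) = (7.89 − 1.81) × 60/(0.85 × 3 × 16.8) = 8.515 in.
c = a/β₁ = 8.515/0.85 = 10.018 in; ε'_s = 0.003(c − d')/c = 0.0022 ≥ ε_y = 0.0021, so the compression steel yields.
M_n = (A_s − A'_s) f_y (d − a/2) + A'_s f_y (d − d') = 364.8 × (27.5 − 4.2575) + 108.6 × (27.5 − 2.7) = 8478.9 + 2693.3 = 11172.2 kip·in.

M_n ≈ 11200 kip·in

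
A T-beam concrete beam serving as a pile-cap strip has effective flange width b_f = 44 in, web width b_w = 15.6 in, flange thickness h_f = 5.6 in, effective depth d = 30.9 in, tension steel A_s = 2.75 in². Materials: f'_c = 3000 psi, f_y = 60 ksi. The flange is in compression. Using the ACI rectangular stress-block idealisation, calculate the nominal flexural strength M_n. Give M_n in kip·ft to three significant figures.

Tension: T = A_s f_y = 2.75 × 60 = 165 kips.
Try a within the flange: a = T/(0.85 f'_c b_f) = 165/(0.85 × 3 × 44) = 1.471 in.
Since a = 1.471 ≤ h_f = 5.6 in, the stress block lies entirely in the flange; analyse as a rectangular beam of width b_f.
M_n = T(d − a/2) = 165 × (30.9 − 0.7355) = 4977.1 kip·in.
M_n = 4977.1/12 = 414.76 kip·ft.

M_n ≈ 415 kip·ft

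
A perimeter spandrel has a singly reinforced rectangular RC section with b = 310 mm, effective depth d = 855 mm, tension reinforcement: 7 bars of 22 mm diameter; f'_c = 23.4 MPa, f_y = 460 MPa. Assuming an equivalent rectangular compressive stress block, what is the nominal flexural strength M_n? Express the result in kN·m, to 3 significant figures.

M_n ≈ 925 kN·m

A_s = 7 × 380 = 2660 mm².
T = A_s f_y = 2660 × 460 = 1223600 N = 1223.6 kN.
From C = T: a = T/(0.85 f'_c b) = 1223600/(0.85 × 23.4 × 310) = 198.45 mm.
M_n = T(d − a/2) = 1223.6 kN × (855 − 99.225) mm = 924.77 kN·m.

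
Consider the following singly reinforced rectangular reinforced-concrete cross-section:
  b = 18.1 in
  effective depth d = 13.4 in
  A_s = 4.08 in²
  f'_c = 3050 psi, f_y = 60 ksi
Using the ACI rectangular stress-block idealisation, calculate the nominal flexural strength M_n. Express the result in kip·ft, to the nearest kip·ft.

T = A_s f_y = 4.08 × 60 = 244.8 kips.
a = T/(0.85 f'_c b) = 244.8/(0.85 × 3.05 × 18.1) = 5.217 in.
M_n = T(d − a/2) = 244.8 × (13.4 − 2.6085) = 2641.8 kip·in = 2641.8/12 = 220.15 kip·ft.

M_n ≈ 220 kip·ft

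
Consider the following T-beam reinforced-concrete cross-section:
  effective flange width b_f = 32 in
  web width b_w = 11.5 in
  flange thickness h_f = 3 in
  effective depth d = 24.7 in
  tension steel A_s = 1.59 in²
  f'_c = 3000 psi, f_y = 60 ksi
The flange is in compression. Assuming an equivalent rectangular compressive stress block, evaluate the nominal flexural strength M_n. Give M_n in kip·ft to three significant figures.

Tension: T = A_s f_y = 1.59 × 60 = 95.4 kips.
Try a within the flange: a = T/(0.85 f'_c b_f) = 95.4/(0.85 × 3 × 32) = 1.169 in.
Since a = 1.169 ≤ h_f = 3 in, the stress block lies entirely in the flange; analyse as a rectangular beam of width b_f.
M_n = T(d − a/2) = 95.4 × (24.7 − 0.5845) = 2300.6 kip·in.
M_n = 2300.6/12 = 191.72 kip·ft.

M_n ≈ 192 kip·ft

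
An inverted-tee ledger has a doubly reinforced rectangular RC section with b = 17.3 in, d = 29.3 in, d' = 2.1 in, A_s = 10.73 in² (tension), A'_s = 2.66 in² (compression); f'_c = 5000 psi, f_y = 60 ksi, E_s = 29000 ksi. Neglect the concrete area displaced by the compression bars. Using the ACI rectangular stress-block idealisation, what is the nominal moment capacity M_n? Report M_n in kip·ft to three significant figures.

M_n ≈ 1410 kip·ft

Assume both steels yield.
a = (A_s − A'_s) f_y/(0.85 f'_c b) = (10.73 − 2.66) × 60/(0.85 × 5 × 17.3) = 6.586 in.
c = a/β₁ = 6.586/0.8 = 8.233 in; ε'_s = 0.003(c − d')/c = 0.0022 ≥ ε_y = 0.0021, so the compression steel yields.
M_n = (A_s − A'_s) f_y (d − a/2) + A'_s f_y (d − d') = 484.2 × (29.3 − 3.293) + 159.6 × (29.3 − 2.1) = 12592.6 + 4341.1 = 16933.7 kip·in = 16933.7/12 = 1411.14 kip·ft.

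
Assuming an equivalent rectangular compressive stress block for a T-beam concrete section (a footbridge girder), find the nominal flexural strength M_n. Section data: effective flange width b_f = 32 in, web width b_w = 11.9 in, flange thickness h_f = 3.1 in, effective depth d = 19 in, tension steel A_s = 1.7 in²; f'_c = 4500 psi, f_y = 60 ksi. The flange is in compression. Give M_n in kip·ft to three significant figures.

M_n ≈ 158 kip·ft

Tension: T = A_s f_y = 1.7 × 60 = 102 kips.
Try a within the flange: a = T/(0.85 f'_c b_f) = 102/(0.85 × 4.5 × 32) = 0.833 in.
Since a = 0.833 ≤ h_f = 3.1 in, the stress block lies entirely in the flange; analyse as a rectangular beam of width b_f.
M_n = T(d − a/2) = 102 × (19 − 0.4165) = 1895.5 kip·in.
M_n = 1895.5/12 = 157.96 kip·ft.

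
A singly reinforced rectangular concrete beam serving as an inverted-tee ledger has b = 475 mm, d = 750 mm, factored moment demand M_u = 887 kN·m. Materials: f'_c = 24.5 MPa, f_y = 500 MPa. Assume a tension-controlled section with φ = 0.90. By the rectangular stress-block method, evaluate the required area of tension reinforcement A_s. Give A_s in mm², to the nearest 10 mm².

M_n = M_u/φ = 887/0.90 = 985.556 kN·m.
With M_n = 0.85 f'_c a b (d − a/2), solve the quadratic for a:
a = d − √(d² − 2M_n/(0.85 f'_c b)) = 750 − √(750² − 2 × 985.556×10⁶/(0.85 × 24.5 × 475)) = 147.31 mm.
A_s = 0.85 f'_c a b / f_y = 0.85 × 24.5 × 147.31 × 475 / 500 = 2914.3 mm².

A_s ≈ 2910 mm²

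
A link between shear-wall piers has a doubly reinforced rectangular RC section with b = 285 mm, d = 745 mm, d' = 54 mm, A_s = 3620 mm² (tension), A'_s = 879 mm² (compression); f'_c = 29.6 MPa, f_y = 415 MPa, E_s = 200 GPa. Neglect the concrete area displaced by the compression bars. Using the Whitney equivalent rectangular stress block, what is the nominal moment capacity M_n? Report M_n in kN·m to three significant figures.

M_n ≈ 1010 kN·m

Assume both tension and compression steel yield.
Net tension couple steel: A_s − A'_s = 2741 mm².
a = (A_s − A'_s) f_y / (0.85 f'_c b) = 1137515/(0.85 × 29.6 × 285) = 158.64 mm.
c = a/β₁ = 158.64/0.839 = 189.08 mm; ε'_s = 0.003(c − d')/c = 0.0021 ≥ f_y/E_s = 0.0021, so compression steel does yield.
M_n = (A_s − A'_s) f_y (d − a/2) + A'_s f_y (d − d') = [1137515 × (745 − 79.32) + 364785 × (745 − 54)] × 10⁻⁶ = 757.22 + 252.07 = 1009.29 kN·m.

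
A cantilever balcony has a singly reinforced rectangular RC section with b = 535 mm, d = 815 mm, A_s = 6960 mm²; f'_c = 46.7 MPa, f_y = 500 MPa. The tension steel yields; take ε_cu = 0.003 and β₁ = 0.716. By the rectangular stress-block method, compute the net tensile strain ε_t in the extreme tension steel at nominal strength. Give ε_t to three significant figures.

ε_t ≈ 0.00768

a = A_s f_y/(0.85 f'_c b) = 163.87 mm.
β₁ = 0.716, so c = a/β₁ = 163.87/0.716 = 228.87 mm.
From the linear strain diagram with ε_cu = 0.003: ε_t = 0.003 (d − c)/c = 0.003 × (815 − 228.87)/228.87 = 0.00768.
Since ε_t ≥ 0.005, the section is tension-controlled.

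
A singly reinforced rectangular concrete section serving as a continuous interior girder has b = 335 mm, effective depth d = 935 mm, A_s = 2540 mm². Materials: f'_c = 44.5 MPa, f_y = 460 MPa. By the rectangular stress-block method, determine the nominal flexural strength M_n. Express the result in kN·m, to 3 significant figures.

T = A_s f_y = 2540 × 460 = 1168400 N = 1168.4 kN.
From C = T: a = T/(0.85 f'_c b) = 1168400/(0.85 × 44.5 × 335) = 92.21 mm.
M_n = T(d − a/2) = 1168.4 kN × (935 − 46.105) mm = 1038.58 kN·m.

M_n ≈ 1040 kN·m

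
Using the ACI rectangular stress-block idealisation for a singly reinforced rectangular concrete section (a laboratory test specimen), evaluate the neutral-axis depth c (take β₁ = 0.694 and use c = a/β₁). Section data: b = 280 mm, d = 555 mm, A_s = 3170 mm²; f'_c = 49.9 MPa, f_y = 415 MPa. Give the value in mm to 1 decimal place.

T = A_s f_y = 3170 × 415 = 1315550 N = 1315.55 kN.
Setting C = 0.85 f'_c a b equal to T: a = 1315550/(0.85 × 49.9 × 280) = 110.772 mm.
With β₁ = 0.694, c = a/β₁ = 110.772/0.694 = 159.6 mm.

c ≈ 159.6 mm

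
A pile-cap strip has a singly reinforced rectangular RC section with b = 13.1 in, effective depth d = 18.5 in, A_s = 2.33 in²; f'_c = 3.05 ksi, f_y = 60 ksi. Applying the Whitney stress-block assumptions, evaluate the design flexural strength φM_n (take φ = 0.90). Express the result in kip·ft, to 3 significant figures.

φM_n ≈ 172 kip·ft

T = A_s f_y = 2.33 × 60 = 139.8 kips.
a = T/(0.85 f'_c b) = 139.8/(0.85 × 3.05 × 13.1) = 4.116 in.
M_n = T(d − a/2) = 139.8 × (18.5 − 2.058) = 2298.6 kip·in = 2298.6/12 = 191.55 kip·ft.
φM_n = 0.90 × 191.55 = 172.40 kip·ft.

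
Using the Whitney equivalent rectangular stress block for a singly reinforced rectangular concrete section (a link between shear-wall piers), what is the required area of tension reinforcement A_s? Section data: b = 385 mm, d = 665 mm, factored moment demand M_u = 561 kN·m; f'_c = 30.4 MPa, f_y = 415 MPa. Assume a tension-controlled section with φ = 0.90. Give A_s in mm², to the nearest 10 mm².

A_s ≈ 2450 mm²

M_n = M_u/φ = 561/0.90 = 623.333 kN·m.
With M_n = 0.85 f'_c a b (d − a/2), solve the quadratic for a:
a = d − √(d² − 2M_n/(0.85 f'_c b)) = 665 − √(665² − 2 × 623.333×10⁶/(0.85 × 30.4 × 385)) = 102.05 mm.
A_s = 0.85 f'_c a b / f_y = 0.85 × 30.4 × 102.05 × 385 / 415 = 2446.3 mm².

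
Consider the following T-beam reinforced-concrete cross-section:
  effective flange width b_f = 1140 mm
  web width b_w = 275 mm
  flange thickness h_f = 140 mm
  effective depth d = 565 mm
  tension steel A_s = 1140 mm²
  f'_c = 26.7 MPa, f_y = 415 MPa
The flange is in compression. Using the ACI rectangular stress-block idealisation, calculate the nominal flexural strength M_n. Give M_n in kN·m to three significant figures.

Tension: T = A_s f_y = 1140 × 415 = 473100 N.
Try a within the flange: a = T/(0.85 f'_c b_f) = 473100/(0.85 × 26.7 × 1140) = 18.29 mm.
Since a = 18.29 ≤ h_f = 140 mm, the stress block lies entirely in the flange; analyse as a rectangular beam of width b_f.
M_n = T(d − a/2) = 473100 × (565 − 9.145) = 262.98 × 10⁶ N·mm.
M_n = 262.98 kN·m.

M_n ≈ 263 kN·m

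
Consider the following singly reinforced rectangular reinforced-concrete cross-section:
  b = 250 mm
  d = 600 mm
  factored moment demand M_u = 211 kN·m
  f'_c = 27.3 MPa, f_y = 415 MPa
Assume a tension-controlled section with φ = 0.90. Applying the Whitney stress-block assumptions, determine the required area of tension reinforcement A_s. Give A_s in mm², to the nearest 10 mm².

M_n = M_u/φ = 211/0.90 = 234.444 kN·m.
With M_n = 0.85 f'_c a b (d − a/2), solve the quadratic for a:
a = d − √(d² − 2M_n/(0.85 f'_c b)) = 600 − √(600² − 2 × 234.444×10⁶/(0.85 × 27.3 × 250)) = 71.63 mm.
A_s = 0.85 f'_c a b / f_y = 0.85 × 27.3 × 71.63 × 250 / 415 = 1001.3 mm².

A_s ≈ 1000 mm²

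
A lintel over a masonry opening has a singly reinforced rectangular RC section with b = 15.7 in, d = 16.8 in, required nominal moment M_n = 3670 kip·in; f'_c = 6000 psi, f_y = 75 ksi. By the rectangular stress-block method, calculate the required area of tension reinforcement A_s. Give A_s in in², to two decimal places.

A_s ≈ 3.20 in²

From M_n = 0.85 f'_c a b (d − a/2):
a = d − √(d² − 2M_n/(0.85 f'_c b)) = 16.8 − √(16.8² − 2 × 3670/(0.85 × 6 × 15.7)) = 2.995 in.
A_s = 0.85 f'_c a b / f_y = 0.85 × 6 × 2.995 × 15.7 / 75 = 3.197 in².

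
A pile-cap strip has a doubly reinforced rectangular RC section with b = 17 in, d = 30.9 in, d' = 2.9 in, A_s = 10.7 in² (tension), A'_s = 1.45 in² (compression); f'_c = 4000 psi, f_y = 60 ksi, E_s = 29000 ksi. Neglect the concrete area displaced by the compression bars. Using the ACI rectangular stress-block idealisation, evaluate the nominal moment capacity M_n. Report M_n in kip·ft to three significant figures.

M_n ≈ 1410 kip·ft

Assume both steels yield.
a = (A_s − A'_s) f_y/(0.85 f'_c b) = (10.7 − 1.45) × 60/(0.85 × 4 × 17) = 9.602 in.
c = a/β₁ = 9.602/0.85 = 11.296 in; ε'_s = 0.003(c − d')/c = 0.0022 ≥ ε_y = 0.0021, so the compression steel yields.
M_n = (A_s − A'_s) f_y (d − a/2) + A'_s f_y (d − d') = 555 × (30.9 − 4.801) + 87 × (30.9 − 2.9) = 14484.9 + 2436.0 = 16920.9 kip·in = 16920.9/12 = 1410.08 kip·ft.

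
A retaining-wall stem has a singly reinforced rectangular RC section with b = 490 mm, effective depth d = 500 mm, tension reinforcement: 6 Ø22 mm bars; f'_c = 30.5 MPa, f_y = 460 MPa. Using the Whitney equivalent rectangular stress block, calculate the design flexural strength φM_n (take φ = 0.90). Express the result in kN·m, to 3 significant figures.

A_s = 6 × 380 = 2280 mm².
T = A_s f_y = 2280 × 460 = 1048800 N = 1048.8 kN.
From C = T: a = T/(0.85 f'_c b) = 1048800/(0.85 × 30.5 × 490) = 82.56 mm.
M_n = T(d − a/2) = 1048.8 kN × (500 − 41.28) mm = 481.11 kN·m.
φM_n = 0.90 × 481.11 = 433.00 kN·m.

φM_n ≈ 433 kN·m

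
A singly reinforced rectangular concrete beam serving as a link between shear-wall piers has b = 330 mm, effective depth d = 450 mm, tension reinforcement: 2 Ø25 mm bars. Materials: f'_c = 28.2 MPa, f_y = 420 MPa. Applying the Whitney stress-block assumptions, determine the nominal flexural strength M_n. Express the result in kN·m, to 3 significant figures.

A_s = 2 × 491 = 982 mm².
T = A_s f_y = 982 × 420 = 412440 N = 412.44 kN.
From C = T: a = T/(0.85 f'_c b) = 412440/(0.85 × 28.2 × 330) = 52.14 mm.
M_n = T(d − a/2) = 412.44 kN × (450 − 26.07) mm = 174.85 kN·m.

M_n ≈ 175 kN·m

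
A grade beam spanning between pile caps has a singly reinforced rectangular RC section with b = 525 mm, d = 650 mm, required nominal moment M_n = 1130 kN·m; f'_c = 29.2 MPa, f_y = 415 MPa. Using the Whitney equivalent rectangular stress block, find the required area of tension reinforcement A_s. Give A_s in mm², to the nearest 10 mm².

With M_n = 0.85 f'_c a b (d − a/2), solve the quadratic for a:
a = d − √(d² − 2M_n/(0.85 f'_c b)) = 650 − √(650² − 2 × 1130×10⁶/(0.85 × 29.2 × 525)) = 150.94 mm.
A_s = 0.85 f'_c a b / f_y = 0.85 × 29.2 × 150.94 × 525 / 415 = 4739.3 mm².

A_s ≈ 4740 mm²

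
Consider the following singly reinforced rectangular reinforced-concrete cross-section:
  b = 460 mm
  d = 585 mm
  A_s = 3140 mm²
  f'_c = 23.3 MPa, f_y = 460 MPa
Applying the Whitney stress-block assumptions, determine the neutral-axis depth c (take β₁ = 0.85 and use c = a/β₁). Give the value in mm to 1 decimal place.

c ≈ 186.5 mm

T = A_s f_y = 3140 × 460 = 1444400 N = 1444.4 kN.
Setting C = 0.85 f'_c a b equal to T: a = 1444400/(0.85 × 23.3 × 460) = 158.546 mm.
With β₁ = 0.85, c = a/β₁ = 158.546/0.85 = 186.5 mm.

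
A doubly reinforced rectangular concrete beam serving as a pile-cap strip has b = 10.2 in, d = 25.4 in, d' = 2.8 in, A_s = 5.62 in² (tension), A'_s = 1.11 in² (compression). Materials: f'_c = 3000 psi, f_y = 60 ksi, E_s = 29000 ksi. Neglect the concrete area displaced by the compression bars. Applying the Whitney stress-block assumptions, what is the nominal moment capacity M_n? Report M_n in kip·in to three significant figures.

M_n ≈ 6970 kip·in

Assume both steels yield.
a = (A_s − A'_s) f_y/(0.85 f'_c b) = (5.62 − 1.11) × 60/(0.85 × 3 × 10.2) = 10.404 in.
c = a/β₁ = 10.404/0.85 = 12.240 in; ε'_s = 0.003(c − d')/c = 0.0023 ≥ ε_y = 0.0021, so the compression steel yields.
M_n = (A_s − A'_s) f_y (d − a/2) + A'_s f_y (d − d') = 270.6 × (25.4 − 5.202) + 66.6 × (25.4 − 2.8) = 5465.6 + 1505.2 = 6970.8 kip·in.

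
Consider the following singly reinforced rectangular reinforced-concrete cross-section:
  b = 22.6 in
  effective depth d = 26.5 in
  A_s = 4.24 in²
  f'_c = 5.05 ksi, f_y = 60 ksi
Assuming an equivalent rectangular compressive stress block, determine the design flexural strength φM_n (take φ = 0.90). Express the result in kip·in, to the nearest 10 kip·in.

φM_n ≈ 5770 kip·in

T = A_s f_y = 4.24 × 60 = 254.4 kips.
a = T/(0.85 f'_c b) = 254.4/(0.85 × 5.05 × 22.6) = 2.622 in.
M_n = T(d − a/2) = 254.4 × (26.5 − 1.311) = 6408.1 kip·in.
φM_n = 0.90 × 6408.1 = 5767.3 kip·in.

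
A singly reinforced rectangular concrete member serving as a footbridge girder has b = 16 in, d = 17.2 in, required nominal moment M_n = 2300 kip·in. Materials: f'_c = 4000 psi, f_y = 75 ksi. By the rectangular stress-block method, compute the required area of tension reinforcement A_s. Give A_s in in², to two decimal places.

A_s ≈ 1.93 in²

From M_n = 0.85 f'_c a b (d − a/2):
a = d − √(d² − 2M_n/(0.85 f'_c b)) = 17.2 − √(17.2² − 2 × 2300/(0.85 × 4 × 16)) = 2.664 in.
A_s = 0.85 f'_c a b / f_y = 0.85 × 4 × 2.664 × 16 / 75 = 1.932 in².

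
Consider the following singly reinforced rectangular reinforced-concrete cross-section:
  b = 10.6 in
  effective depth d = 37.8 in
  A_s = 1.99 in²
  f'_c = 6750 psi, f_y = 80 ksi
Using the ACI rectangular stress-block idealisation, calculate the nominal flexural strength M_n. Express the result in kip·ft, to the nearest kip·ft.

T = A_s f_y = 1.99 × 80 = 159.2 kips.
a = T/(0.85 f'_c b) = 159.2/(0.85 × 6.75 × 10.6) = 2.618 in.
M_n = T(d − a/2) = 159.2 × (37.8 − 1.309) = 5809.4 kip·in = 5809.4/12 = 484.12 kip·ft.

M_n ≈ 484 kip·ft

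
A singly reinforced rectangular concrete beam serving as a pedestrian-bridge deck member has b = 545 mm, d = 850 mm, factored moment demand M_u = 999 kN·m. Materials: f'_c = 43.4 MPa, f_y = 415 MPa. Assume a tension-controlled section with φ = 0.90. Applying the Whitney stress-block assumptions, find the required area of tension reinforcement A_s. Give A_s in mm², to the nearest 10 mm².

A_s ≈ 3280 mm²

M_n = M_u/φ = 999/0.90 = 1110 kN·m.
With M_n = 0.85 f'_c a b (d − a/2), solve the quadratic for a:
a = d − √(d² − 2M_n/(0.85 f'_c b)) = 850 − √(850² − 2 × 1110×10⁶/(0.85 × 43.4 × 545)) = 67.64 mm.
A_s = 0.85 f'_c a b / f_y = 0.85 × 43.4 × 67.64 × 545 / 415 = 3276.9 mm².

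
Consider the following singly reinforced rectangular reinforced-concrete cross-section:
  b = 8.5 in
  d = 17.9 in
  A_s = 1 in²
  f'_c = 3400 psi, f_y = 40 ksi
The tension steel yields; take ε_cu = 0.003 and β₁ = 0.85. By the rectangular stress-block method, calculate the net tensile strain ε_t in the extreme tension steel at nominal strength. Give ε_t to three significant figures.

a = A_s f_y/(0.85 f'_c b) = 1.628 in.
β₁ = 0.85, so c = a/β₁ = 1.628/0.85 = 1.915 in.
From the linear strain diagram with ε_cu = 0.003: ε_t = 0.003 (d − c)/c = 0.003 × (17.9 − 1.915)/1.915 = 0.0250.
Since ε_t ≥ 0.005, the section is tension-controlled.

ε_t ≈ 0.0250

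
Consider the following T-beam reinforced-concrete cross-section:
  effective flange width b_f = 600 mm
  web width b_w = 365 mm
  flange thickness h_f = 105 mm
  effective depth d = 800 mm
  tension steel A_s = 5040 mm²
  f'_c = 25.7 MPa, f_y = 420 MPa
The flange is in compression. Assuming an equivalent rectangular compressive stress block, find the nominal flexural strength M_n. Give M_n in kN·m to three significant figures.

Tension: T = A_s f_y = 5040 × 420 = 2116800 N.
Try a within the flange: a = T/(0.85 f'_c b_f) = 2116800/(0.85 × 25.7 × 600) = 161.50 mm.
a = 161.50 > h_f = 105 mm: the block extends into the web. Split into flange-overhang and web parts.
C_f = 0.85 f'_c (b_f − b_w) h_f = 0.85 × 25.7 × (600 − 365) × 105 = 539025 N.
Remaining web compression depth: a_w = (T − C_f)/(0.85 f'_c b_w) = (2116800 − 539025)/(0.85 × 25.7 × 365) = 197.88 mm.
M_n = C_f(d − h_f/2) + (T − C_f)(d − a_w/2) = 539025 × (800 − 52.5) + 1577775 × (800 − 98.94) = 402.92 + 1106.11 = 1509.03 × 10⁶ N·mm.
M_n = 1509.03 kN·m.

M_n ≈ 1510 kN·m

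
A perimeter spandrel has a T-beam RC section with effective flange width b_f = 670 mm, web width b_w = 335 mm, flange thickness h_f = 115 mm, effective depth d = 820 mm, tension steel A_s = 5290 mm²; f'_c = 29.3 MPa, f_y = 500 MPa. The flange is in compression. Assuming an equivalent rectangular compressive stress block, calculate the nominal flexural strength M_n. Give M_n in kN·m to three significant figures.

M_n ≈ 1940 kN·m

Tension: T = A_s f_y = 5290 × 500 = 2645000 N.
Try a within the flange: a = T/(0.85 f'_c b_f) = 2645000/(0.85 × 29.3 × 670) = 158.51 mm.
a = 158.51 > h_f = 115 mm: the block extends into the web. Split into flange-overhang and web parts.
C_f = 0.85 f'_c (b_f − b_w) h_f = 0.85 × 29.3 × (670 − 335) × 115 = 959465 N.
Remaining web compression depth: a_w = (T − C_f)/(0.85 f'_c b_w) = (2645000 − 959465)/(0.85 × 29.3 × 335) = 202.03 mm.
M_n = C_f(d − h_f/2) + (T − C_f)(d − a_w/2) = 959465 × (820 − 57.5) + 1685535 × (820 − 101.015) = 731.59 + 1211.87 = 1943.46 × 10⁶ N·mm.
M_n = 1943.46 kN·m.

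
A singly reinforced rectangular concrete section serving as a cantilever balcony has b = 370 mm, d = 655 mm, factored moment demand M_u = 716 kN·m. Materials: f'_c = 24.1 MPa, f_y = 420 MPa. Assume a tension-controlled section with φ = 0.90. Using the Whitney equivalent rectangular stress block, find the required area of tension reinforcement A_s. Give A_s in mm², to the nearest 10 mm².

A_s ≈ 3370 mm²

M_n = M_u/φ = 716/0.90 = 795.556 kN·m.
With M_n = 0.85 f'_c a b (d − a/2), solve the quadratic for a:
a = d − √(d² − 2M_n/(0.85 f'_c b)) = 655 − √(655² − 2 × 795.556×10⁶/(0.85 × 24.1 × 370)) = 186.92 mm.
A_s = 0.85 f'_c a b / f_y = 0.85 × 24.1 × 186.92 × 370 / 420 = 3373.2 mm².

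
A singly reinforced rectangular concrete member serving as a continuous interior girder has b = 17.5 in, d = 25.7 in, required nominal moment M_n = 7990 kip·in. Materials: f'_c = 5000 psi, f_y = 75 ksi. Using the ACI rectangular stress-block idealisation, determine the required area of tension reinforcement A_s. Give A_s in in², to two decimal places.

From M_n = 0.85 f'_c a b (d − a/2):
a = d − √(d² − 2M_n/(0.85 f'_c b)) = 25.7 − √(25.7² − 2 × 7990/(0.85 × 5 × 17.5)) = 4.590 in.
A_s = 0.85 f'_c a b / f_y = 0.85 × 5 × 4.590 × 17.5 / 75 = 4.552 in².

A_s ≈ 4.55 in²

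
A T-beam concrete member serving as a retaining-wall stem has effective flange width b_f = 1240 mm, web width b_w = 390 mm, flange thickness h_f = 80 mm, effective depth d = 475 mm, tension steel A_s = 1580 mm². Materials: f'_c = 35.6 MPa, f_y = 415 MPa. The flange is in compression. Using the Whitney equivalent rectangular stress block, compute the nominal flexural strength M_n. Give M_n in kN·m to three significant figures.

M_n ≈ 306 kN·m

Tension: T = A_s f_y = 1580 × 415 = 655700 N.
Try a within the flange: a = T/(0.85 f'_c b_f) = 655700/(0.85 × 35.6 × 1240) = 17.47 mm.
Since a = 17.47 ≤ h_f = 80 mm, the stress block lies entirely in the flange; analyse as a rectangular beam of width b_f.
M_n = T(d − a/2) = 655700 × (475 − 8.735) = 305.73 × 10⁶ N·mm.
M_n = 305.73 kN·m.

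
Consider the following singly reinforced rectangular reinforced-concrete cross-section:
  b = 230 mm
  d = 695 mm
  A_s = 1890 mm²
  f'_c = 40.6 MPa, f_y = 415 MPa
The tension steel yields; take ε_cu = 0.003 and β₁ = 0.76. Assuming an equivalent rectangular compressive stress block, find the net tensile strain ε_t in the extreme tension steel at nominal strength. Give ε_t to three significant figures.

ε_t ≈ 0.0130

a = A_s f_y/(0.85 f'_c b) = 98.82 mm.
β₁ = 0.76, so c = a/β₁ = 98.82/0.76 = 130.03 mm.
From the linear strain diagram with ε_cu = 0.003: ε_t = 0.003 (d − c)/c = 0.003 × (695 − 130.03)/130.03 = 0.0130.
Since ε_t ≥ 0.005, the section is tension-controlled.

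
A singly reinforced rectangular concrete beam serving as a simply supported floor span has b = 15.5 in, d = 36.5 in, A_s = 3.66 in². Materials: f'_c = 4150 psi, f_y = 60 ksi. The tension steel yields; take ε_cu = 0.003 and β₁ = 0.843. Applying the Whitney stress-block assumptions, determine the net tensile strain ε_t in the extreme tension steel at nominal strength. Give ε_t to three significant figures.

ε_t ≈ 0.0200

a = A_s f_y/(0.85 f'_c b) = 4.016 in.
β₁ = 0.843, so c = a/β₁ = 4.016/0.843 = 4.764 in.
From the linear strain diagram with ε_cu = 0.003: ε_t = 0.003 (d − c)/c = 0.003 × (36.5 − 4.764)/4.764 = 0.0200.
Since ε_t ≥ 0.005, the section is tension-controlled.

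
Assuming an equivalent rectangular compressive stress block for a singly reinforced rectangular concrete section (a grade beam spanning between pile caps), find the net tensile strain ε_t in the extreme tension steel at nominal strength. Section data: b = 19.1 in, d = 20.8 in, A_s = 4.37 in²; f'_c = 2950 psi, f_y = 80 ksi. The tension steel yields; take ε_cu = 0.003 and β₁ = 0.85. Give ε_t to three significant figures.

ε_t ≈ 0.00427

a = A_s f_y/(0.85 f'_c b) = 7.300 in.
β₁ = 0.85, so c = a/β₁ = 7.300/0.85 = 8.588 in.
From the linear strain diagram with ε_cu = 0.003: ε_t = 0.003 (d − c)/c = 0.003 × (20.8 − 8.588)/8.588 = 0.00427.
ε_t is between 0.004 and 0.005 — transition zone.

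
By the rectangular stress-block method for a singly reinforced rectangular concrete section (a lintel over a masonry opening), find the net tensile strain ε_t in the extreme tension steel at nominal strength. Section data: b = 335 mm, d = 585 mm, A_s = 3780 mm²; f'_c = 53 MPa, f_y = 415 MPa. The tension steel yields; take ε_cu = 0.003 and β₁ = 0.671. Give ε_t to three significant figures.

ε_t ≈ 0.00833

a = A_s f_y/(0.85 f'_c b) = 103.94 mm.
β₁ = 0.671, so c = a/β₁ = 103.94/0.671 = 154.90 mm.
From the linear strain diagram with ε_cu = 0.003: ε_t = 0.003 (d − c)/c = 0.003 × (585 − 154.90)/154.90 = 0.00833.
Since ε_t ≥ 0.005, the section is tension-controlled.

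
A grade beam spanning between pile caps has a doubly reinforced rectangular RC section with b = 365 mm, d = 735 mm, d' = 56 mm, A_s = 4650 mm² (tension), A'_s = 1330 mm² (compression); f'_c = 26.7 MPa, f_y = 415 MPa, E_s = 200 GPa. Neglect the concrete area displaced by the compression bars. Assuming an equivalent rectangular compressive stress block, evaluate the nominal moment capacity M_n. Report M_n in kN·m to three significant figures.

Assume both tension and compression steel yield.
Net tension couple steel: A_s − A'_s = 3320 mm².
a = (A_s − A'_s) f_y / (0.85 f'_c b) = 1377800/(0.85 × 26.7 × 365) = 166.33 mm.
c = a/β₁ = 166.33/0.85 = 195.68 mm; ε'_s = 0.003(c − d')/c = 0.0021 ≥ f_y/E_s = 0.0021, so compression steel does yield.
M_n = (A_s − A'_s) f_y (d − a/2) + A'_s f_y (d − d') = [1377800 × (735 − 83.165) + 551950 × (735 − 56)] × 10⁻⁶ = 898.10 + 374.77 = 1272.87 kN·m.

M_n ≈ 1270 kN·m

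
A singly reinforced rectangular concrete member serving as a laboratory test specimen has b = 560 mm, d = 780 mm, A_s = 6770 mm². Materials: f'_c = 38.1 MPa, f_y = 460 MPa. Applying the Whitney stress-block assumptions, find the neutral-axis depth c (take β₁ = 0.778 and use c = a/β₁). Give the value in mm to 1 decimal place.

c ≈ 220.7 mm

T = A_s f_y = 6770 × 460 = 3114200 N = 3114.2 kN.
Setting C = 0.85 f'_c a b equal to T: a = 3114200/(0.85 × 38.1 × 560) = 171.718 mm.
With β₁ = 0.778, c = a/β₁ = 171.718/0.778 = 220.7 mm.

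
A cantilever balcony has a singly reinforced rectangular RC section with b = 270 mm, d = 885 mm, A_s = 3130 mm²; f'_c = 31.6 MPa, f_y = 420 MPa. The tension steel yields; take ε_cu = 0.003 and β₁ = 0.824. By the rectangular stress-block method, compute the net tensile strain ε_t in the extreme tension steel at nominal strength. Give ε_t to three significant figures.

a = A_s f_y/(0.85 f'_c b) = 181.27 mm.
β₁ = 0.824, so c = a/β₁ = 181.27/0.824 = 219.99 mm.
From the linear strain diagram with ε_cu = 0.003: ε_t = 0.003 (d − c)/c = 0.003 × (885 − 219.99)/219.99 = 0.00907.
Since ε_t ≥ 0.005, the section is tension-controlled.

ε_t ≈ 0.00907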